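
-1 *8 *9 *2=-144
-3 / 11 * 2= -6/11 = -0.55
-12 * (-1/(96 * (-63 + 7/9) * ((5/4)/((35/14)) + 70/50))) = -9/8512 = 0.00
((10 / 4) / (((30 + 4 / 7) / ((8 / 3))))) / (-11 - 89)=-7/3210 = 0.00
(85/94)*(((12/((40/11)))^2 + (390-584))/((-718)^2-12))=-311287/969162560 = 0.00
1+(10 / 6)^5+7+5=6284/243 = 25.86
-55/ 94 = -0.59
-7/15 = -0.47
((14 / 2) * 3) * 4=84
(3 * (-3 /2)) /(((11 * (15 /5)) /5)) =-15/22 = -0.68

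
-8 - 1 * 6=-14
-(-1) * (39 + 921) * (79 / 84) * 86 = 77645.71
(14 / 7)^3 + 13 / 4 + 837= 3393/4 = 848.25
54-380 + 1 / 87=-28361/87 = -325.99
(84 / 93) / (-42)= -2/93 = -0.02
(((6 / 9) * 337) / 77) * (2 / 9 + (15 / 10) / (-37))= 3707/6993 = 0.53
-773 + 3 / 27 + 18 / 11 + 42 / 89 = -6791348/8811 = -770.78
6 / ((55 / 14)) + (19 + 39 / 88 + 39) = 59.97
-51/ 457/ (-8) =51/3656 = 0.01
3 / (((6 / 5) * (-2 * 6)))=-5/24 = -0.21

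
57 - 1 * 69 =-12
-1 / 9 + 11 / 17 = 82/153 = 0.54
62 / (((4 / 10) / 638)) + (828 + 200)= 99918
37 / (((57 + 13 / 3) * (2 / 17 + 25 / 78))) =73593/53452 = 1.38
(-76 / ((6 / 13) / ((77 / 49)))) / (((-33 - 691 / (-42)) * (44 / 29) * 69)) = 7163/47955 = 0.15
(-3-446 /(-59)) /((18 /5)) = 1345/1062 = 1.27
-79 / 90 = -0.88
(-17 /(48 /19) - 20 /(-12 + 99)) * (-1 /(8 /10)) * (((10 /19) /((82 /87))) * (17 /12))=6.88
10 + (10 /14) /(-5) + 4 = 97/7 = 13.86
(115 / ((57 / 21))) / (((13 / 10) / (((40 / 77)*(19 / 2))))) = 23000/143 = 160.84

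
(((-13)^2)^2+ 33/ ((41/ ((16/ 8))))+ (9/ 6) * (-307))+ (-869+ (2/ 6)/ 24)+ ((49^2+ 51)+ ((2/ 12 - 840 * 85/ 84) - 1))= 85118825/2952 = 28834.29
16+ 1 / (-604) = 9663/604 = 16.00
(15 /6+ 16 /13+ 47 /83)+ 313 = 684727/2158 = 317.30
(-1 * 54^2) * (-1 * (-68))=-198288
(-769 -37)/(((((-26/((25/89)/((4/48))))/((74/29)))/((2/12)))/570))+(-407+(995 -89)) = 66666919/2581 = 25829.88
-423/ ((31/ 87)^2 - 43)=9.87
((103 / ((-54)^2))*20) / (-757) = -515/551853 = 0.00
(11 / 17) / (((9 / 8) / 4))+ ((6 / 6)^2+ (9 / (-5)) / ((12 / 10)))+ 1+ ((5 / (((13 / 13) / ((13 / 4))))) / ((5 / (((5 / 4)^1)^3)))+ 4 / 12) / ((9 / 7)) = 939677/117504 = 8.00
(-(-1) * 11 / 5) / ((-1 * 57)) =-11/285 = -0.04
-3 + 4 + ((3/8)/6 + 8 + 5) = 225/16 = 14.06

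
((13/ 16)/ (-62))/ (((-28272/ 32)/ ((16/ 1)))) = 13/54777 = 0.00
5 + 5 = 10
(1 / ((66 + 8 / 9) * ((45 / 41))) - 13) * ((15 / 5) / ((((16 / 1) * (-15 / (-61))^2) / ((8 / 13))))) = -145450169/5869500 = -24.78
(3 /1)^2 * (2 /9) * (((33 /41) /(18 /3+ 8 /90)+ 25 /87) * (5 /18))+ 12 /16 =17294783/17592444 = 0.98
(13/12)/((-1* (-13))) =1/12 = 0.08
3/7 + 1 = 10/7 = 1.43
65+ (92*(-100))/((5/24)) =-44095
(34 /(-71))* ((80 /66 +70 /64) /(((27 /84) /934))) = -135320255/42174 = -3208.62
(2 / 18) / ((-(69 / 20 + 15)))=-20/3321 = -0.01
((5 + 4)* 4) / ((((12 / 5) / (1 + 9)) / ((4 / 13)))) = 600/13 = 46.15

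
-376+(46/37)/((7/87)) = -93382/259 = -360.55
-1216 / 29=-41.93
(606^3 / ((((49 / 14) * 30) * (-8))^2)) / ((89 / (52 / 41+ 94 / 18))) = 493514179/21456120 = 23.00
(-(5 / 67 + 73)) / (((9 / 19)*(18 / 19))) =-98192/603 = -162.84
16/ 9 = 1.78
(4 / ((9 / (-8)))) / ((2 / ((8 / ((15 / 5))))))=-128/27 = -4.74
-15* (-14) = 210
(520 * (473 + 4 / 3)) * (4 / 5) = 591968/3 = 197322.67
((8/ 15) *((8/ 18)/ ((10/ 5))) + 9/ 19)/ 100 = 0.01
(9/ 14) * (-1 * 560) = -360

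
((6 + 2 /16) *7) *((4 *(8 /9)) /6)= 686/27 = 25.41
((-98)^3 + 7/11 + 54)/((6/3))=-10352511/22 = -470568.68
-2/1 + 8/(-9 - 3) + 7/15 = -11/5 = -2.20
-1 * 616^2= -379456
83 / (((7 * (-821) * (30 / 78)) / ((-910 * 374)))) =10492196/821 = 12779.78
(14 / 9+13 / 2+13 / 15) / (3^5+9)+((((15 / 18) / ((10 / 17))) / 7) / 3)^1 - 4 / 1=-88387/22680 = -3.90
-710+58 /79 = -56032/79 = -709.27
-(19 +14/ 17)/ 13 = -337/221 = -1.52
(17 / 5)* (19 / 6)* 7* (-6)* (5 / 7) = -323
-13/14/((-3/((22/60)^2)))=1573/37800 = 0.04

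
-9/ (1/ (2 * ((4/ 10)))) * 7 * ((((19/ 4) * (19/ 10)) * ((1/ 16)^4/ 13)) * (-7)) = 159201/42598400 = 0.00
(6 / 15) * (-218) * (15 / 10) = -654/5 = -130.80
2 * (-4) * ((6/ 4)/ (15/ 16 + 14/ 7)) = -192/47 = -4.09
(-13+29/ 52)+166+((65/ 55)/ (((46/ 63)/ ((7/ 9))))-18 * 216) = -3733.18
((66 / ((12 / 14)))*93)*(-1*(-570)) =4081770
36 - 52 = -16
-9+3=-6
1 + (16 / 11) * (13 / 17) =395/187 = 2.11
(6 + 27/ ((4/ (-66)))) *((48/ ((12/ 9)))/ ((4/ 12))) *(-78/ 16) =925587/4 = 231396.75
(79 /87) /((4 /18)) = 237/58 = 4.09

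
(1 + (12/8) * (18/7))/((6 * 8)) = 17/168 = 0.10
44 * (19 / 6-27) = -3146/3 = -1048.67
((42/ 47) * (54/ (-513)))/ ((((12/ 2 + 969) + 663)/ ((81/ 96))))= -9/185744 = 0.00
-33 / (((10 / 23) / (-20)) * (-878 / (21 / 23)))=-693/439 = -1.58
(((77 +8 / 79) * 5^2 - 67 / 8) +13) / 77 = 1221123/48664 = 25.09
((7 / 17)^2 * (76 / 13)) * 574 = 2137576/3757 = 568.96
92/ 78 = 46/39 = 1.18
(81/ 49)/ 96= 0.02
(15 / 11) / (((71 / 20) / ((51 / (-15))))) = -1020/781 = -1.31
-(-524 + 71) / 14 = 453/14 = 32.36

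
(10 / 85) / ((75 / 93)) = 62/425 = 0.15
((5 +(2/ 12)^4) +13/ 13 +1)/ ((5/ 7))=63511/6480 = 9.80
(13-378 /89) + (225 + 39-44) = 20359/89 = 228.75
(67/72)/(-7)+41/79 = 0.39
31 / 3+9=58/3 = 19.33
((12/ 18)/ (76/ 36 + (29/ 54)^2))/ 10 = 972/34985 = 0.03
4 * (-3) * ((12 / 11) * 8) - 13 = -117.73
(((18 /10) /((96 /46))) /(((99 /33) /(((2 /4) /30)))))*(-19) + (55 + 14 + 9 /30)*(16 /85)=12.95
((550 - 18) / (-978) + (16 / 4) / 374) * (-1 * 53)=2584492/91443 = 28.26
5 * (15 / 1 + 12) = 135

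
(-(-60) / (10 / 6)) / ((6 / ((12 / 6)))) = 12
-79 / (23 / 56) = -4424/23 = -192.35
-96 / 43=-2.23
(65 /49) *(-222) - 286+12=-27856/49 = -568.49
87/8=10.88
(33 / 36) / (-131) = -11/1572 = -0.01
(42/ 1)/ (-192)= -7/32 = -0.22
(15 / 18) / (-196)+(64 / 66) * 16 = 66883/4312 = 15.51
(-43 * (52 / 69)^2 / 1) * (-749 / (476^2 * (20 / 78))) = 10108397/32105010 = 0.31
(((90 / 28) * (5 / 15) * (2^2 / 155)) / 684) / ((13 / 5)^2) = 25/4180722 = 0.00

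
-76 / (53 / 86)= -6536/53 = -123.32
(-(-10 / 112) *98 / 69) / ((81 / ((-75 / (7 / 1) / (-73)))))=125/543996 = 0.00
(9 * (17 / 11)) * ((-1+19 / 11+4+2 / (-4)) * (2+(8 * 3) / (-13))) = 9.05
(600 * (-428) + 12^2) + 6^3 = -256440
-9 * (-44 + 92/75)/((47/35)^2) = 471576/2209 = 213.48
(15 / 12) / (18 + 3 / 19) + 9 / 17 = 2807/4692 = 0.60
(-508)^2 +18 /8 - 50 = 1032065/4 = 258016.25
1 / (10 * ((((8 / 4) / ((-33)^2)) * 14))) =3.89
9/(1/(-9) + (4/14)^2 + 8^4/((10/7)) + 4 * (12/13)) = 257985/82293283 = 0.00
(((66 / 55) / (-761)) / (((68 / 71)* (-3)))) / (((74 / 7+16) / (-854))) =-212219/12031410 = -0.02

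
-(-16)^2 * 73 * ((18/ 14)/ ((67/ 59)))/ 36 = -275648/469 = -587.74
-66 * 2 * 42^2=-232848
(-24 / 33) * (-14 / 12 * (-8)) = -6.79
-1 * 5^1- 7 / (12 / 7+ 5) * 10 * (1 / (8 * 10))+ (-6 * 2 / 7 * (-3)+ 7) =18457/2632 = 7.01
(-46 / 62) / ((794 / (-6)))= 69/12307 = 0.01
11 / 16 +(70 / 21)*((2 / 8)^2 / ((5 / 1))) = 35/48 = 0.73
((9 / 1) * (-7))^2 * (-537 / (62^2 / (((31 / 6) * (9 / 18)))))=-1432.36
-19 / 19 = -1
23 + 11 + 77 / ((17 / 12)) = 1502/17 = 88.35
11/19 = 0.58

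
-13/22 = -0.59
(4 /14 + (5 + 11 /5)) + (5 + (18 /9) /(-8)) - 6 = 873/140 = 6.24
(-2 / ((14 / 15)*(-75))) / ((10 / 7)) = 1/50 = 0.02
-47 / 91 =-0.52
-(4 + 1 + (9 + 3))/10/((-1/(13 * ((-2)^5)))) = -707.20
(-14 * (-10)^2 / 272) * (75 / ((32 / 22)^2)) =-1588125/8704 = -182.46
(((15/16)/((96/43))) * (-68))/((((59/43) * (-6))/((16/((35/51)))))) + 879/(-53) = 22512701/350224 = 64.28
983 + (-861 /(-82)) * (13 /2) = 4205/4 = 1051.25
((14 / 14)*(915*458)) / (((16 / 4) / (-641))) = -134311935/2 = -67155967.50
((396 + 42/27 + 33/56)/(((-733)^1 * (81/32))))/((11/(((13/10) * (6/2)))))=-0.08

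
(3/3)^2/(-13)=-1/13 = -0.08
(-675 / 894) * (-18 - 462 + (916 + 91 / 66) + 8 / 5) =-2172945/6556 = -331.44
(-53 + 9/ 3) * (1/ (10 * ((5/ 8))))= -8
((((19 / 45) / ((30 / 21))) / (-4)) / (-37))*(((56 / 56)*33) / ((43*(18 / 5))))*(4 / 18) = 1463/15464520 = 0.00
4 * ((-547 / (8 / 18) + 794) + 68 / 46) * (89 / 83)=-3564005/1909 = -1866.95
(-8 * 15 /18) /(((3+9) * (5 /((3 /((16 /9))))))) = -3/16 = -0.19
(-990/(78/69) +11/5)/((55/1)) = -5162/325 = -15.88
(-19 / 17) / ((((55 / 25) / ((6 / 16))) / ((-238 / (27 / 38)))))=12635/198 = 63.81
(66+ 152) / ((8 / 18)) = 981/2 = 490.50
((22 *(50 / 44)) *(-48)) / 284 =-300/71 = -4.23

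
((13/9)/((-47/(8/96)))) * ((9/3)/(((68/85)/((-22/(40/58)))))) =4147/13536 = 0.31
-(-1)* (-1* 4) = -4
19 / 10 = 1.90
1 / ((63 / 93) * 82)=31/1722 = 0.02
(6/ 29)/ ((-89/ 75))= -0.17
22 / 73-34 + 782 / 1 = 54626/73 = 748.30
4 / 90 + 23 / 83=1201/3735 = 0.32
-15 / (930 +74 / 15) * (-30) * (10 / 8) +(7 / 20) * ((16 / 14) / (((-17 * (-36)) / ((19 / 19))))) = 0.60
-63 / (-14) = 9/2 = 4.50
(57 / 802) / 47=57/37694 = 0.00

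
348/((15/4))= 464/5 = 92.80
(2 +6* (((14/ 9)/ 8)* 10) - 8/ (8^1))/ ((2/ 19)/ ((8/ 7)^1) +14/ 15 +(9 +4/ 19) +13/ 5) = 14440/14633 = 0.99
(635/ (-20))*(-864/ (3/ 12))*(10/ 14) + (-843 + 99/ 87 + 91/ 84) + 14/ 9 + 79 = 77616.92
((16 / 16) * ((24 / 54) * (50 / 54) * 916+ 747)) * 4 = 1092484/243 = 4495.82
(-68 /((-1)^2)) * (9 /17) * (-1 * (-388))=-13968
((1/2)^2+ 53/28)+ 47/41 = 944/287 = 3.29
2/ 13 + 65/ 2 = 32.65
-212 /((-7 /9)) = 1908/7 = 272.57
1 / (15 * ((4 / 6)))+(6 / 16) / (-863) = 3437/34520 = 0.10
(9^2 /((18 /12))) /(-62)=-27/31 = -0.87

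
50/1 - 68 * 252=-17086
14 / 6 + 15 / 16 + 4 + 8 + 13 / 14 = 5443/336 = 16.20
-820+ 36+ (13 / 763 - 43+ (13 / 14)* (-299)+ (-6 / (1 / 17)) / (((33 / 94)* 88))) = -102287188/92323 = -1107.93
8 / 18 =4/9 = 0.44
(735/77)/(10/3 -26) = -315/748 = -0.42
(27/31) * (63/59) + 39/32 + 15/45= 435817/175584 = 2.48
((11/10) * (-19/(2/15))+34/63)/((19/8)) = -78730/1197 = -65.77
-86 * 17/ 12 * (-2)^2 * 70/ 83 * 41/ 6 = -2097970/747 = -2808.53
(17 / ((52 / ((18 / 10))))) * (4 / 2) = 153/130 = 1.18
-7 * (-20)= 140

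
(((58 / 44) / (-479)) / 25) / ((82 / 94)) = -1363/10801450 = 0.00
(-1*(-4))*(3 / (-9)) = -4/3 = -1.33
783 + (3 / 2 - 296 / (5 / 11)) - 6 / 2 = 1303/10 = 130.30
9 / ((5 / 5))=9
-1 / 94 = -0.01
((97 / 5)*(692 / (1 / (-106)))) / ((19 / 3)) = -21345432/95 = -224688.76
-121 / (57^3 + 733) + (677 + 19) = 129404375/185926 = 696.00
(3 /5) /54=1/90 = 0.01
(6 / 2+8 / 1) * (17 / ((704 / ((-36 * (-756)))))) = 28917/4 = 7229.25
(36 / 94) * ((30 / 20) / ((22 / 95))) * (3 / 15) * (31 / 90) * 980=86583/517 = 167.47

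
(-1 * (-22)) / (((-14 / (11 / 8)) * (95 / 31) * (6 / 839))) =-3147089/31920 = -98.59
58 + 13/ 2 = 129/2 = 64.50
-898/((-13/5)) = 4490/13 = 345.38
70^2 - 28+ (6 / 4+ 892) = 11531/2 = 5765.50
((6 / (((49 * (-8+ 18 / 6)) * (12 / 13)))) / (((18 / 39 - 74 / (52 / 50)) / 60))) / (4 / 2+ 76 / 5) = 2535/1936333 = 0.00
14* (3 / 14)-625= -622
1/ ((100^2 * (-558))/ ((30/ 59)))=-1/10974000 = 0.00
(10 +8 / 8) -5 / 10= 21/2 = 10.50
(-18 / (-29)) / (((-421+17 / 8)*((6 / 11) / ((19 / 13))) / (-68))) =113696/421109 = 0.27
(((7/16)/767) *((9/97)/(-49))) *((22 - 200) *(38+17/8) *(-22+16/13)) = -0.16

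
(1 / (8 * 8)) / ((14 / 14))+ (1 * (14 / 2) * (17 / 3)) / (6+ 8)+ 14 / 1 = 3235/192 = 16.85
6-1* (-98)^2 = -9598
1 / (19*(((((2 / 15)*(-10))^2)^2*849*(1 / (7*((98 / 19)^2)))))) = 453789/124230208 = 0.00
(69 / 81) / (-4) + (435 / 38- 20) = -17987/2052 = -8.77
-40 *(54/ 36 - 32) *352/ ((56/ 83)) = 4455440/7 = 636491.43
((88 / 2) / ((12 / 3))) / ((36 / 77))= 23.53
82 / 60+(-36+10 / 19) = -19441/570 = -34.11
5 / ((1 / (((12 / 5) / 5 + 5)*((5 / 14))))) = 137/14 = 9.79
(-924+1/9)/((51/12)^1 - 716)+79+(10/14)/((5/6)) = 14556077/179361 = 81.16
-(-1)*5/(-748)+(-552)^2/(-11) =-20719877/748 = -27700.37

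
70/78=35/39 = 0.90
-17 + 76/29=-417/29 = -14.38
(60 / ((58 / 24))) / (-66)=-120/319 = -0.38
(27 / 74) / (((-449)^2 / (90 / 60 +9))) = 567/29836948 = 0.00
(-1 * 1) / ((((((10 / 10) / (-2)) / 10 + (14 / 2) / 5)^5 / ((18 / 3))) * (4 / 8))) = -12800000/4782969 = -2.68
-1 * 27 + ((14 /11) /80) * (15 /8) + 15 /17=-312219/11968 = -26.09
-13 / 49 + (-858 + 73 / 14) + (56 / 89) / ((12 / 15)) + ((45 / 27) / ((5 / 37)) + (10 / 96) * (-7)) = -175973747/209328 = -840.66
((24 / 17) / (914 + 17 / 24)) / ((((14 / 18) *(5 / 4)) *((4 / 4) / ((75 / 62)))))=155520/80984617 = 0.00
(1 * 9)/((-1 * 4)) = -9/4 = -2.25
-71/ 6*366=-4331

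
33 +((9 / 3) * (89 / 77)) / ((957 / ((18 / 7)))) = 5675655/171941 = 33.01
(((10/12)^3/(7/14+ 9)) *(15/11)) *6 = 625/1254 = 0.50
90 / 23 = 3.91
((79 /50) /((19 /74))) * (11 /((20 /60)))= 203.07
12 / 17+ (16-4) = 216/17 = 12.71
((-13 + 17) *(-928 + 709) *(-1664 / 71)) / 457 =1457664/32447 = 44.92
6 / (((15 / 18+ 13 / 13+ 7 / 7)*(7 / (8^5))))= 1179648/119 = 9913.01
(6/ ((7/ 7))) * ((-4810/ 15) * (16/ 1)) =-30784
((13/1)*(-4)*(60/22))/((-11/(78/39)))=25.79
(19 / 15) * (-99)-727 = -4262/5 = -852.40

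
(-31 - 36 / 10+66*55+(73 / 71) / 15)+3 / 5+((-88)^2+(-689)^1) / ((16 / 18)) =98260679/8520 = 11532.94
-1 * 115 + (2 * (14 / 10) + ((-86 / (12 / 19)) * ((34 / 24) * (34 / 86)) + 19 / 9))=-67087/360 = -186.35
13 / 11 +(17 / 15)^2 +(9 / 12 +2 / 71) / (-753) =434935211/176427900 = 2.47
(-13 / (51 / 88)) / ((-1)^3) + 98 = 6142/51 = 120.43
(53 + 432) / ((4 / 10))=2425/2 = 1212.50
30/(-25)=-6/5 = -1.20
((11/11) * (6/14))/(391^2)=3/1070167 = 0.00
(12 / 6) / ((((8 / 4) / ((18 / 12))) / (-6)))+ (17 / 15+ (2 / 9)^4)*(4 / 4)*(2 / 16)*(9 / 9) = -2324701/262440 = -8.86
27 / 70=0.39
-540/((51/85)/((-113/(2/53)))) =2695050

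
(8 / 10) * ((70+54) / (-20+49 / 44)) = -21824/4155 = -5.25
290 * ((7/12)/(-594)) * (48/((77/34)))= -19720/3267 = -6.04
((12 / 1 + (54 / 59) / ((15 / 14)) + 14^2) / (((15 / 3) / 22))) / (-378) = -677732/278775 = -2.43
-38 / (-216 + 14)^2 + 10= 204001/20402 = 10.00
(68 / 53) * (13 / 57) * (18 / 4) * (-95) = -125.09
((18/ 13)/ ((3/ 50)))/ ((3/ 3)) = 300/13 = 23.08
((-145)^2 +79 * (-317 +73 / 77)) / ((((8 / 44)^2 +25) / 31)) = -103534079/21203 = -4882.99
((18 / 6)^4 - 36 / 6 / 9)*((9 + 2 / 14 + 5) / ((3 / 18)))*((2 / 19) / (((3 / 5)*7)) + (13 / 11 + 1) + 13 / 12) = 41762649/1862 = 22428.92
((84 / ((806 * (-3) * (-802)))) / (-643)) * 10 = -70/103910729 = 0.00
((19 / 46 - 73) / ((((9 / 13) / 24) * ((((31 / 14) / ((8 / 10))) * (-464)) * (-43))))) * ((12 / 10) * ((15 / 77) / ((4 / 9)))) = -0.02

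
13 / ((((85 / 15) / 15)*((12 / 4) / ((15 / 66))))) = 975/374 = 2.61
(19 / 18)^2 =361/324 = 1.11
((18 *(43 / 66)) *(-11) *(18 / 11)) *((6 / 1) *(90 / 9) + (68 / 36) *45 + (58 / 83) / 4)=-27978939/913 = -30645.06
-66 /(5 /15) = -198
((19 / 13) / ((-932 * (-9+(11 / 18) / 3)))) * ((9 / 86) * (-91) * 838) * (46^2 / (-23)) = 32785074/250475 = 130.89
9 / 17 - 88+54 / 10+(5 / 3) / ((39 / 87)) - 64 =-471899/3315 = -142.35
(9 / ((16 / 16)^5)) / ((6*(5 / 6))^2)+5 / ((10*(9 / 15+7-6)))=0.67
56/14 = 4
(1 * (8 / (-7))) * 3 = -24/7 = -3.43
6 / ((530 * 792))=1/69960 = 0.00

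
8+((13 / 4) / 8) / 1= 8.41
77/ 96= 0.80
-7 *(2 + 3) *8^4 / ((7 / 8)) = -163840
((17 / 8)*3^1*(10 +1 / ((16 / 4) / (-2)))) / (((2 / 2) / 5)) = 4845/16 = 302.81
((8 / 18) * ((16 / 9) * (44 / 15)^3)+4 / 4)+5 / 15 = 21.28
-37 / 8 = -4.62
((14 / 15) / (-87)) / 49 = -2/9135 = 0.00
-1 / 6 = -0.17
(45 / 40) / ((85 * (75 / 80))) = 6/425 = 0.01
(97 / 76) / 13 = 97/988 = 0.10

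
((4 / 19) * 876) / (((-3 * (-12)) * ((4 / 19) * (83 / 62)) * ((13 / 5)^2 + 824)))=113150/5171481 = 0.02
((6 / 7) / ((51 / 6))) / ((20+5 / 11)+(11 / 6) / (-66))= 4752/962591 = 0.00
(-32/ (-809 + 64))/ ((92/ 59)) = 472/17135 = 0.03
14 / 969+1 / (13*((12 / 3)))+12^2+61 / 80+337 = 485534917/1007760 = 481.80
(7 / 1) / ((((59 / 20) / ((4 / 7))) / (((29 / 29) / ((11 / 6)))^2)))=2880/7139 = 0.40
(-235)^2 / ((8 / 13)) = 717925/8 = 89740.62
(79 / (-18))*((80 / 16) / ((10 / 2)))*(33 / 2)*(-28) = 6083/3 = 2027.67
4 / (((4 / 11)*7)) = 11/7 = 1.57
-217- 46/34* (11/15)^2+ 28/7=-817508/3825 = -213.73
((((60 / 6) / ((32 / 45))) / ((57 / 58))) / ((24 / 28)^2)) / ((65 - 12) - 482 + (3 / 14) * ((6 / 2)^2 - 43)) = -248675/5570496 = -0.04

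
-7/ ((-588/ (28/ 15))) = 1/45 = 0.02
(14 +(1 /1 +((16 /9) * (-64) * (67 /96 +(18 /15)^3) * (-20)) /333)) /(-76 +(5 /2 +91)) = 14195666/7867125 = 1.80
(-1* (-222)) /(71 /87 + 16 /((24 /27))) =19314/1637 = 11.80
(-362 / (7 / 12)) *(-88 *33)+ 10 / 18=113534819/63 = 1802139.98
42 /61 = 0.69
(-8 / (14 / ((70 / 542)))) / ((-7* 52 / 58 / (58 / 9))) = 0.08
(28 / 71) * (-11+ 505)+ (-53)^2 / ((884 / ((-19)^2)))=84224967/62764 = 1341.93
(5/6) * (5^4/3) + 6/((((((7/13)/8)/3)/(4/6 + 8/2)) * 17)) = 75589/306 = 247.02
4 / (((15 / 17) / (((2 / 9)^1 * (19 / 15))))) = 2584/2025 = 1.28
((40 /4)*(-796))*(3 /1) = -23880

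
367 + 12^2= 511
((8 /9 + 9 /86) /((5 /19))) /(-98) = -14611/379260 = -0.04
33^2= 1089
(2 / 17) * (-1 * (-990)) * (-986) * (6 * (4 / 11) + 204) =-23677920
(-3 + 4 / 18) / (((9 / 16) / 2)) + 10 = 0.12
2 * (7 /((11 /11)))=14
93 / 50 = 1.86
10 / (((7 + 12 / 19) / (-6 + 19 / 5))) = -418/145 = -2.88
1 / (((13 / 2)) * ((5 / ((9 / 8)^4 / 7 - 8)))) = -44563/186368 = -0.24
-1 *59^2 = -3481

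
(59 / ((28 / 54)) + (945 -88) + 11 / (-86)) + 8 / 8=971.66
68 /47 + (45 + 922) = 45517/47 = 968.45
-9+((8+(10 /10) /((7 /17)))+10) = 80/7 = 11.43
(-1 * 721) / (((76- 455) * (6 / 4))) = 1442/1137 = 1.27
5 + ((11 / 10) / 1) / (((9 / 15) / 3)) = 21/2 = 10.50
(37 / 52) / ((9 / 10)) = 185/234 = 0.79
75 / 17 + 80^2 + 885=7289.41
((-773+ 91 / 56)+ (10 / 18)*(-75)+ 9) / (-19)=19297/456 = 42.32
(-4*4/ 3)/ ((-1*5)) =16/15 = 1.07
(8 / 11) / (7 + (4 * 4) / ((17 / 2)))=136/1661 = 0.08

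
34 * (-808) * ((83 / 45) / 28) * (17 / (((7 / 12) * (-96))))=2422687/4410 = 549.36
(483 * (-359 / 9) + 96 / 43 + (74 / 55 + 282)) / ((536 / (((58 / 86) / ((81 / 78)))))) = -757761329/32949180 = -23.00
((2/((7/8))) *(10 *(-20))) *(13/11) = -41600/77 = -540.26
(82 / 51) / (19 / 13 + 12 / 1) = 1066/8925 = 0.12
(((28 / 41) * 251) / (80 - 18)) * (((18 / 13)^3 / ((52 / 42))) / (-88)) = -26897913/399311341 = -0.07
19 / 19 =1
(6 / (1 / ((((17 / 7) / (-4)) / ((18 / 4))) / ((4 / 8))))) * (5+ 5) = -340/21 = -16.19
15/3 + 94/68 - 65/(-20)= 655/68 = 9.63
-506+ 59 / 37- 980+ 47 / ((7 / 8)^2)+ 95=-2407696/1813 = -1328.02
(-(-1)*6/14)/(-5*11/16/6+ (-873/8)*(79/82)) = -11808/2912399 = 0.00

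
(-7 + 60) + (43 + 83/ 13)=1331/13 = 102.38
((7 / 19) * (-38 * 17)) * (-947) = 225386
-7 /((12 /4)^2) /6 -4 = -223/54 = -4.13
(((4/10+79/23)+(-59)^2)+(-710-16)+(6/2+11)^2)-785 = 249531/115 = 2169.83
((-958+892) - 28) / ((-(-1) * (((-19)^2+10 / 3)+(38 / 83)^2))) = -1942698/7534009 = -0.26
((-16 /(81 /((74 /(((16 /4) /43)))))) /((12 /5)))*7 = -111370/243 = -458.31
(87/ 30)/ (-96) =-29/960 = -0.03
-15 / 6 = -5/2 = -2.50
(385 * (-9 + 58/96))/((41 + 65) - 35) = -45.53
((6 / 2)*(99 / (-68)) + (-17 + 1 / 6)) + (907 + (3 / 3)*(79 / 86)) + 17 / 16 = 31150429/35088 = 887.78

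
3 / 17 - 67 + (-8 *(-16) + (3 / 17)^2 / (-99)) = 61.18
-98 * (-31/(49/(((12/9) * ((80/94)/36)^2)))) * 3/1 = 24800/178929 = 0.14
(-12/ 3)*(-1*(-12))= -48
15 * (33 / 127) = 3.90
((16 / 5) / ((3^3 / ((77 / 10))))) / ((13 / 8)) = 4928/8775 = 0.56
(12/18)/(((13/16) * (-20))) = -0.04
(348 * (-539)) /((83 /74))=-167232.87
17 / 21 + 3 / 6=55/42 = 1.31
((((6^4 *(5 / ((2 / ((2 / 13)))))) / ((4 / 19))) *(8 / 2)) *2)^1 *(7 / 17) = 1723680/221 = 7799.46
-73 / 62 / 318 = -73/19716 = 0.00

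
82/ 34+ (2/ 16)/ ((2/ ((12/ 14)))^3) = 112963/46648 = 2.42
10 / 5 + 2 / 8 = 9/4 = 2.25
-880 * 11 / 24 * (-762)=307340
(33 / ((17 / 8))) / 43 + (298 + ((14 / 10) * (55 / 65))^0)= 218833/731 = 299.36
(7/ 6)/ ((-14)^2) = 1/168 = 0.01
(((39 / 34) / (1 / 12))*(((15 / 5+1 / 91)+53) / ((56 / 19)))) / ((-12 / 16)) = -290529/833 = -348.77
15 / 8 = 1.88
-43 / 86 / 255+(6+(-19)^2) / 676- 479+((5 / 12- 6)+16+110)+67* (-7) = -11880464/14365 = -827.04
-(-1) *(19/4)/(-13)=-19/52 = -0.37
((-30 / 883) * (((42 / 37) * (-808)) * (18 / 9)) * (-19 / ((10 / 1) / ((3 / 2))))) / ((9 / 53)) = -1045.99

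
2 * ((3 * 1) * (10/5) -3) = 6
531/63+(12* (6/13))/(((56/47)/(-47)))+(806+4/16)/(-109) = -8627179/39676 = -217.44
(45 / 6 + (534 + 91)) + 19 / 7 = 8893/14 = 635.21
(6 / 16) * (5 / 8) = 15/64 = 0.23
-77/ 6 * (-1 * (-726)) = -9317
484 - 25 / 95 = 9191/19 = 483.74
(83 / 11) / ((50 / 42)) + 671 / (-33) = -11546/825 = -14.00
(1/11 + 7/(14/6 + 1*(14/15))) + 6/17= 3386/1309 = 2.59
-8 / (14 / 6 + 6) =-24/25 = -0.96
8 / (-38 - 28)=-4/33 = -0.12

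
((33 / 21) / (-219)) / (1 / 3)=-11/511 = -0.02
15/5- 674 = -671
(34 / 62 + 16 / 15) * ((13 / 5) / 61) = 9763/141825 = 0.07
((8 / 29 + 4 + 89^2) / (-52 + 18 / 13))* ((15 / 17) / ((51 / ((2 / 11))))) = -14939145/30330839 = -0.49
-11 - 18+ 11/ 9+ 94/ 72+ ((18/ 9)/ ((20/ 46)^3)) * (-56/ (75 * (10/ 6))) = -21022793/562500 = -37.37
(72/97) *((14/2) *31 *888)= 13874112/97 = 143032.08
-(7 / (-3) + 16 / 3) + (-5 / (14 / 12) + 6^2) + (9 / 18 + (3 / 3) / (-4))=811/28 = 28.96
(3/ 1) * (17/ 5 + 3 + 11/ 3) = 30.20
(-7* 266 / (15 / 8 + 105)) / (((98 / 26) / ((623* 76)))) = -9848384/45 = -218852.98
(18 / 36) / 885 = 1/1770 = 0.00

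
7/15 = 0.47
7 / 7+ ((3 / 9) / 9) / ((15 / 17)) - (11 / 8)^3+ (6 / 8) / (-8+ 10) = -1.18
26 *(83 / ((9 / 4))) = 8632/9 = 959.11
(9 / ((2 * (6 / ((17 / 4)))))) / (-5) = -51/80 = -0.64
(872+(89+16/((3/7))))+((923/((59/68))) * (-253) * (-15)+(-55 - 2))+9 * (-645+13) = 4032361.47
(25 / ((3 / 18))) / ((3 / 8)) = 400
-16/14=-8/7 = -1.14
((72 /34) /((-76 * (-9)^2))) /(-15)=1/43605 = 0.00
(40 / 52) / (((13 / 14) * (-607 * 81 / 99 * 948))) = -385/218809539 = 0.00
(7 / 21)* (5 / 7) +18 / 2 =194/21 = 9.24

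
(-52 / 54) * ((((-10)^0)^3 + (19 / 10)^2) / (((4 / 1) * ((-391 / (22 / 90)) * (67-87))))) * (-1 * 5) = 65923/380052000 = 0.00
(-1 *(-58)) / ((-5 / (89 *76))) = -78462.40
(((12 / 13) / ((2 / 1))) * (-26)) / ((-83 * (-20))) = -0.01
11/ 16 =0.69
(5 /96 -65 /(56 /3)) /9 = -2305/6048 = -0.38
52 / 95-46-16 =-5838/95 = -61.45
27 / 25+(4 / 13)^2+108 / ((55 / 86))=7902953/46475 = 170.05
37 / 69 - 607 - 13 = -619.46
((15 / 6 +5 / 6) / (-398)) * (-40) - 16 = -9352/597 = -15.66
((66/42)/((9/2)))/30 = 11/945 = 0.01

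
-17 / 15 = -1.13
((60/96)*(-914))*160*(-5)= 457000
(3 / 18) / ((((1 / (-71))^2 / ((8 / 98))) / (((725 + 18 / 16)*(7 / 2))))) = 29283169/168 = 174304.58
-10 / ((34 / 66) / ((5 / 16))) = -825/136 = -6.07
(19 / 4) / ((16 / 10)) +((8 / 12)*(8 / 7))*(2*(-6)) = -1383/224 = -6.17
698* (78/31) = 54444/31 = 1756.26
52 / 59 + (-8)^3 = -30156/59 = -511.12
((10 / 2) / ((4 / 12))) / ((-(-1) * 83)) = 15/83 = 0.18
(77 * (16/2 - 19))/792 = -77/72 = -1.07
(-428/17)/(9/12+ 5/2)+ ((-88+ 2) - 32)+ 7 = -26243/221 = -118.75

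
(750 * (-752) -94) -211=-564305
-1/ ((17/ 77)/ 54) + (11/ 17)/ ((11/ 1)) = -4157/17 = -244.53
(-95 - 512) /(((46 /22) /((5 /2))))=-725.76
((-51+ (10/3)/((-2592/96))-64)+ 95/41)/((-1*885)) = 74926/587817 = 0.13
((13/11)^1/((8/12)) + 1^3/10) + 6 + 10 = 983/55 = 17.87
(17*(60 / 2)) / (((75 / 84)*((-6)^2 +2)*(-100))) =-357/2375 = -0.15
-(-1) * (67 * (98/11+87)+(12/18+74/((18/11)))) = 640708/99 = 6471.80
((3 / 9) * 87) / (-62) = -0.47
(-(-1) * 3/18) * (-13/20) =-0.11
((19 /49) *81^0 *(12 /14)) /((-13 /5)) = -0.13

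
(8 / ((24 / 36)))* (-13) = -156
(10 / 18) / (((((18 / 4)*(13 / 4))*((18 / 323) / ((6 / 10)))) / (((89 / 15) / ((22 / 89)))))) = 5116966/521235 = 9.82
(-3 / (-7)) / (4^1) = 3/28 = 0.11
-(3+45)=-48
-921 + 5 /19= -17494/19 = -920.74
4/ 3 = 1.33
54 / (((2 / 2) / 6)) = 324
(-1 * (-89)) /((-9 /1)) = -89/9 = -9.89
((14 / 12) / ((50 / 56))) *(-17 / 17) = -98/75 = -1.31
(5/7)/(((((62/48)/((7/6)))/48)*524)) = 240/4061 = 0.06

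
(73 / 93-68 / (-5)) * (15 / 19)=11.36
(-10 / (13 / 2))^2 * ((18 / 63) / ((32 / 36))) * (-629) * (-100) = 47852.92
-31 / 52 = -0.60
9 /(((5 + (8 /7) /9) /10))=5670/323 = 17.55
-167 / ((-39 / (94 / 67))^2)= -1475612/6827769 = -0.22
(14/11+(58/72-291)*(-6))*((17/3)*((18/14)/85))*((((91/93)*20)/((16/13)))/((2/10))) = 97175845/8184 = 11873.88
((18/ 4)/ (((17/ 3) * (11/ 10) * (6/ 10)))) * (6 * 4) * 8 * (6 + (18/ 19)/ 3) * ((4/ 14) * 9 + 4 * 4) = 673920000/24871 = 27096.62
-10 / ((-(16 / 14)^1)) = 35/4 = 8.75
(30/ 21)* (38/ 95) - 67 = -465/7 = -66.43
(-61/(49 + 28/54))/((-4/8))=3294/1337 = 2.46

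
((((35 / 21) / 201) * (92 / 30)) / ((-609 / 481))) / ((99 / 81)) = -22126/1346499 = -0.02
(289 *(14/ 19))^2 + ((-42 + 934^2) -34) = 917626.58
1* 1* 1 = 1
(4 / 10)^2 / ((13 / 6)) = 24/325 = 0.07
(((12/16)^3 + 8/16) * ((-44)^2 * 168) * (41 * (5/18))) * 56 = 573690040/3 = 191230013.33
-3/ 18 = -1/6 = -0.17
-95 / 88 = -1.08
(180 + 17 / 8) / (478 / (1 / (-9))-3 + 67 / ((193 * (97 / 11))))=-27276497/644745344 = -0.04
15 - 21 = -6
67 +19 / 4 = 71.75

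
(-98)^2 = 9604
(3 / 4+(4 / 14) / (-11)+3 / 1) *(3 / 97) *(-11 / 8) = -3441/21728 = -0.16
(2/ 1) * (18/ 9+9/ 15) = 26/5 = 5.20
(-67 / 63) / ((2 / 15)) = -335/42 = -7.98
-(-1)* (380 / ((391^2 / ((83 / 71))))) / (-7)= -31540/75981857 = 0.00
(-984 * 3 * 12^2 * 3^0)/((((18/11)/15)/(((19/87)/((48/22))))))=-11311080/29 = -390037.24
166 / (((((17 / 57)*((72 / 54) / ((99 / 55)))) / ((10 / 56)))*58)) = 127737/55216 = 2.31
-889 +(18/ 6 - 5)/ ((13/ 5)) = -11567/13 = -889.77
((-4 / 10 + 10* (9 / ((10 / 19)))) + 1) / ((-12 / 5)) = -143/2 = -71.50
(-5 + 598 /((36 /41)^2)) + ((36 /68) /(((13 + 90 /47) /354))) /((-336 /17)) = 612107809/794934 = 770.01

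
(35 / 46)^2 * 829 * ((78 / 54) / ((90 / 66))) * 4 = 29044015/14283 = 2033.47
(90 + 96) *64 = 11904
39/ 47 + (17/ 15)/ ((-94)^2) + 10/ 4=441347/132540 = 3.33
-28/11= -2.55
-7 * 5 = -35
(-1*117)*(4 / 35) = -468/35 = -13.37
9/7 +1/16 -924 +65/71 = -7329647/7952 = -921.74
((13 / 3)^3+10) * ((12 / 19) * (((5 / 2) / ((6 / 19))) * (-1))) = -12335/27 = -456.85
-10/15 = -2/3 = -0.67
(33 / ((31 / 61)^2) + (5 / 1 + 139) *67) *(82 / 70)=385175361/33635 = 11451.62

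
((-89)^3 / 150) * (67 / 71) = -47232923/10650 = -4435.02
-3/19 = -0.16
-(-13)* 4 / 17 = 52/17 = 3.06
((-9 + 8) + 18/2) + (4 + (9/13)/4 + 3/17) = 10917/884 = 12.35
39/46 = 0.85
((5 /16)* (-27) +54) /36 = 81/64 = 1.27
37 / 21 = 1.76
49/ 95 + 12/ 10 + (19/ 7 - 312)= -204534/665 = -307.57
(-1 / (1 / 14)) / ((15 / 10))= -28/3 = -9.33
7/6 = 1.17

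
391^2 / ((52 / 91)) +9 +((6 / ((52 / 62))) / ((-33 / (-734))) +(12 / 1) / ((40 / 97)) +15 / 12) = 382868513/1430 = 267740.22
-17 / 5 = -3.40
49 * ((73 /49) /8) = 73/8 = 9.12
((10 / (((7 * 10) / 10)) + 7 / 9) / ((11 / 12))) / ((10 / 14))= 556/165 = 3.37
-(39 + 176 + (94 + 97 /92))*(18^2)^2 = -748610100/23 = -32548265.22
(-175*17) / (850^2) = -7/1700 = 0.00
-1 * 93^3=-804357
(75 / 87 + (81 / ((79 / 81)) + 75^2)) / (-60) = -13079119/137460 = -95.15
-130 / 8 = -65/4 = -16.25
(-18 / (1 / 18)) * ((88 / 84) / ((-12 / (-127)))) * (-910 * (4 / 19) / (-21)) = -4358640/133 = -32771.73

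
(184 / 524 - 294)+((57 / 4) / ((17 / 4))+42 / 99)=-21302959/73491 = -289.87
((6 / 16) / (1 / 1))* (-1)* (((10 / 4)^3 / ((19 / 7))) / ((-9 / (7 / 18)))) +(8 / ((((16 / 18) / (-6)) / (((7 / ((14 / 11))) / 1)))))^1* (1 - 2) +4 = 19770989/65664 = 301.09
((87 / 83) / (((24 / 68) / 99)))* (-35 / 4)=-1708245/664 = -2572.66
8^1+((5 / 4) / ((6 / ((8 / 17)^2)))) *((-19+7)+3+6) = 2272/289 = 7.86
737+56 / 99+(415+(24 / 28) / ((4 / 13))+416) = 2177893/1386 = 1571.35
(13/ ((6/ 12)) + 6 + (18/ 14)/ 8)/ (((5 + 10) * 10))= 1801/8400 = 0.21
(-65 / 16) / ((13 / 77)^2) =-142.52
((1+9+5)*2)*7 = 210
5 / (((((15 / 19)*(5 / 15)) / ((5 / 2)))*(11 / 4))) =190/11 = 17.27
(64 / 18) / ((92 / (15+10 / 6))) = 0.64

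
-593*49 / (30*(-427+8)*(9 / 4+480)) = 58114/12123765 = 0.00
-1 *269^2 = -72361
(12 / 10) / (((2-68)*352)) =-1/19360 = 0.00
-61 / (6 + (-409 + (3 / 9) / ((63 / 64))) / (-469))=-5407101/609083 = -8.88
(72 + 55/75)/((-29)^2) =1091/12615 = 0.09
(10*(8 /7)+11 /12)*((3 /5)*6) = 3111/70 = 44.44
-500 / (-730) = 50/73 = 0.68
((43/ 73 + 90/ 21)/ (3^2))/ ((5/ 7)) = 2491/3285 = 0.76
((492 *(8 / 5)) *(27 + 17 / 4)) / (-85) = -4920/17 = -289.41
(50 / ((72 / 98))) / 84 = 175/216 = 0.81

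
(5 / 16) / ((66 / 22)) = 5/48 = 0.10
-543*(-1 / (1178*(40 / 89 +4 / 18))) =434943/633764 = 0.69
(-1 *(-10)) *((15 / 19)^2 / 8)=1125/1444 = 0.78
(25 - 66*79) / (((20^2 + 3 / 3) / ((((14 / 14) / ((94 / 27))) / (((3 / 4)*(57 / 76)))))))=-124536/18847 = -6.61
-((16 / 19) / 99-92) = 173036/1881 = 91.99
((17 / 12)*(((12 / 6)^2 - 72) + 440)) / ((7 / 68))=35836/7 = 5119.43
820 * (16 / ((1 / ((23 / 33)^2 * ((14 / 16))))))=5576.60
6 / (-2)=-3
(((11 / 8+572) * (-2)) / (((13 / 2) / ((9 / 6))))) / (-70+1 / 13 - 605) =13761/35096 = 0.39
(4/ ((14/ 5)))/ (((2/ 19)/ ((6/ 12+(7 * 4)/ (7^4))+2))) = 163685/4802 = 34.09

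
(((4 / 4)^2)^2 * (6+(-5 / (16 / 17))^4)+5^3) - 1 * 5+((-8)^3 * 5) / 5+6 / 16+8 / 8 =26993841/65536 = 411.89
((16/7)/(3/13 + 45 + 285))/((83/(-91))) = -2704/356319 = -0.01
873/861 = 291/287 = 1.01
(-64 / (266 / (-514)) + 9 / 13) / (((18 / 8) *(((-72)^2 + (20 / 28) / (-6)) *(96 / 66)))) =0.01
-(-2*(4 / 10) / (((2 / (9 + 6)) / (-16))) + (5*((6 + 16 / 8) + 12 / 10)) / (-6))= -265/3 = -88.33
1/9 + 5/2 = 47/18 = 2.61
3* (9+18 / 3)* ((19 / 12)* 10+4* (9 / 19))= 797.76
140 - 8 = 132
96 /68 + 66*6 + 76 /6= 20914/51 = 410.08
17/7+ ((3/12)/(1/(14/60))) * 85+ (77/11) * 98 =693.39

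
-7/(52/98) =-343/26 = -13.19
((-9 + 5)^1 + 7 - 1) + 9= 11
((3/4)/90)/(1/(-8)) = -1/15 = -0.07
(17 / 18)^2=289/324 = 0.89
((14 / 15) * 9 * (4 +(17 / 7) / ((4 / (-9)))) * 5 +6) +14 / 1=-83/2 = -41.50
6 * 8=48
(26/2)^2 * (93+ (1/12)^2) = 2263417/144 = 15718.17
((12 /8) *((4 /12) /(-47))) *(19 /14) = -19/1316 = -0.01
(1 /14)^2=1/196 = 0.01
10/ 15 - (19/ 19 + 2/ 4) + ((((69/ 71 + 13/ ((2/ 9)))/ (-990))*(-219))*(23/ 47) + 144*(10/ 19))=681203419/8369196 = 81.39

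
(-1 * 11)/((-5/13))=143/5 = 28.60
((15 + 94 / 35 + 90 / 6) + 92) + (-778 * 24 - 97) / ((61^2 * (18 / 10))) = 142861421/1172115 = 121.88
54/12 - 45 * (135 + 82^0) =-12231/2 = -6115.50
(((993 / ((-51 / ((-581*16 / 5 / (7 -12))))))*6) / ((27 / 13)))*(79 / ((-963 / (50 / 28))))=451436336/147339 = 3063.93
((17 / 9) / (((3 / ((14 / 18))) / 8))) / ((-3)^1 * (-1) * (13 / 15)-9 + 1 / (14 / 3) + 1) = -66640/88209 = -0.76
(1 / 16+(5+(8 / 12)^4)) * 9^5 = 4969593/16 = 310599.56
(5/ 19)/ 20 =1/76 = 0.01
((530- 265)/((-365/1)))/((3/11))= -583/219 = -2.66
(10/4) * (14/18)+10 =11.94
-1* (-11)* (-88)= -968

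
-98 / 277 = -0.35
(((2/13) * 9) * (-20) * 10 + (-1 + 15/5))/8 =-1787/52 = -34.37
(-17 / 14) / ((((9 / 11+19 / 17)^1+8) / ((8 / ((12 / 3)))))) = -3179/13006 = -0.24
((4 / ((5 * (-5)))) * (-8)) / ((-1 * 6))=-16/75 = -0.21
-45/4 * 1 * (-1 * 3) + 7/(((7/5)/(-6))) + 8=47/4 = 11.75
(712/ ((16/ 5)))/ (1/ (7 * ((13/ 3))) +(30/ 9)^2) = 364455/18254 = 19.97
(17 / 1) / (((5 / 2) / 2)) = 68/5 = 13.60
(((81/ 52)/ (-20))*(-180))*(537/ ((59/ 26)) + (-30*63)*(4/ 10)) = -11169009/1534 = -7280.97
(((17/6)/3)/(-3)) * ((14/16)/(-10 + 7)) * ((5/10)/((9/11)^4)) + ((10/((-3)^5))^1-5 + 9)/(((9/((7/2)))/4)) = 106469447/17006112 = 6.26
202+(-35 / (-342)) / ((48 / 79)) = 3318797/16416 = 202.17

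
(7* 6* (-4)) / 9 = -18.67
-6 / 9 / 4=-1/6 = -0.17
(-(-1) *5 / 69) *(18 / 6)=0.22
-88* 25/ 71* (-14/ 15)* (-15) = -30800/71 = -433.80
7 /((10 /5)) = 7/2 = 3.50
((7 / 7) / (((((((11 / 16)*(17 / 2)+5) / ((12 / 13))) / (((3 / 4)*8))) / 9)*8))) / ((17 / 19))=49248/76687 = 0.64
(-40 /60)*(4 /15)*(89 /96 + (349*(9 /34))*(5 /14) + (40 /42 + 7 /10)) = -10751/1700 = -6.32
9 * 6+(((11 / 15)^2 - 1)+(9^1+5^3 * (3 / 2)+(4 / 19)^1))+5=255.25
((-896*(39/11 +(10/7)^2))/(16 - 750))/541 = 192704/15288119 = 0.01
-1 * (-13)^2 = -169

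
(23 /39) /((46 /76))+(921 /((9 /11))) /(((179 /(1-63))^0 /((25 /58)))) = 1099729/2262 = 486.18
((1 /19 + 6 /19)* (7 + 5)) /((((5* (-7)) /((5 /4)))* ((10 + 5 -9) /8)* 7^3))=-4/6517 = 0.00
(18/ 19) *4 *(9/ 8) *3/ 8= 243/152 = 1.60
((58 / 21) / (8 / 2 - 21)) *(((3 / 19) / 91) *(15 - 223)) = 928/15827 = 0.06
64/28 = 16/7 = 2.29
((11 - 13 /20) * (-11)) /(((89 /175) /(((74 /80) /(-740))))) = 15939/56960 = 0.28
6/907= 0.01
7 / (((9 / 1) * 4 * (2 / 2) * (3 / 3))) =7/36 = 0.19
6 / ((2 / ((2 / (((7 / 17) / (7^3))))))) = 4998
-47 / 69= -0.68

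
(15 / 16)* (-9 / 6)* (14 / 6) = -105/32 = -3.28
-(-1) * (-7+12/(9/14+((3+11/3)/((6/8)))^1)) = -5.74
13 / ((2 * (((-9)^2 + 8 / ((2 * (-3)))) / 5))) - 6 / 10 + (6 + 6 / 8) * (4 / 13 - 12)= -2458107/31070 = -79.12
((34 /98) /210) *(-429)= -2431/3430 = -0.71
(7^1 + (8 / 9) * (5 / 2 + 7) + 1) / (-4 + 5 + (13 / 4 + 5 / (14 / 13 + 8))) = 34928/10197 = 3.43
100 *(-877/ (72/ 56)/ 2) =-34105.56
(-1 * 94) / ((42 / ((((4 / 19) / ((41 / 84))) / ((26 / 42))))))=-15792/10127 = -1.56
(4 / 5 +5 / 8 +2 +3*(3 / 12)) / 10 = 167/400 = 0.42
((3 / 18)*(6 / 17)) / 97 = 1/1649 = 0.00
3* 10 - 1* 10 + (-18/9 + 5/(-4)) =67/4 = 16.75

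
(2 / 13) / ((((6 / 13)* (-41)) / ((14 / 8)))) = -7/492 = -0.01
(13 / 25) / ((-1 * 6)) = -13/150 = -0.09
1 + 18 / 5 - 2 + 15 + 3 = 103/5 = 20.60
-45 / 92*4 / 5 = -9/23 = -0.39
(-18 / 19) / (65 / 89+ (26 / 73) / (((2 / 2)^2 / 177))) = -116946/7872137 = -0.01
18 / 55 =0.33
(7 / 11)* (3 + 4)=49/11 = 4.45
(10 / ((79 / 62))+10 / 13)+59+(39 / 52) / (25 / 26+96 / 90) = 110459621/1624714 = 67.99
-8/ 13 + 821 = 10665/13 = 820.38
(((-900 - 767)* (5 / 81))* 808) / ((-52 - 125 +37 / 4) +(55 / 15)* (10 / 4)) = 26938720/51381 = 524.29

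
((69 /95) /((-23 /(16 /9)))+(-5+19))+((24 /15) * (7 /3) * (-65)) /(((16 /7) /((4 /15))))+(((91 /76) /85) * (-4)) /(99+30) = -8979877/625005 = -14.37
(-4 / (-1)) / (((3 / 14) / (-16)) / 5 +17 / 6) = 13440/9511 = 1.41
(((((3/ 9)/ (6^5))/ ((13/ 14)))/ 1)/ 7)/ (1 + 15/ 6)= 1/530712 = 0.00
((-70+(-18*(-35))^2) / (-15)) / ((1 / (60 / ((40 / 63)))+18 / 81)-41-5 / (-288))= 160001856/246455 = 649.21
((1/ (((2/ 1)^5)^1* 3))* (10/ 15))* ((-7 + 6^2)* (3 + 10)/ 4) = 377/576 = 0.65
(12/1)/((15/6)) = 24/5 = 4.80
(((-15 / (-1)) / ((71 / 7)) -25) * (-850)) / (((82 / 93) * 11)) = 66006750/32021 = 2061.36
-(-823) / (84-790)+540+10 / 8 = 762599/1412 = 540.08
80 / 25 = 16/5 = 3.20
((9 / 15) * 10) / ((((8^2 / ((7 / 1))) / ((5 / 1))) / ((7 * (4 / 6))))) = 245/16 = 15.31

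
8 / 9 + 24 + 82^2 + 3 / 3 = 6749.89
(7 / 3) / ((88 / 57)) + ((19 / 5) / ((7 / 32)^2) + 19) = 2154353/21560 = 99.92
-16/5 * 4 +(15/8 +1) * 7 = 293/40 = 7.32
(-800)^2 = 640000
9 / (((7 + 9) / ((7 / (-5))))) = -63/80 = -0.79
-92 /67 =-1.37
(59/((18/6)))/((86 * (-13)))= -59/3354 = -0.02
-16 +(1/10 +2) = -139/10 = -13.90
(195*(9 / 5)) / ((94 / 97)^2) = 373.76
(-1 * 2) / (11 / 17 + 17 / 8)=-272/377 = -0.72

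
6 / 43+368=368.14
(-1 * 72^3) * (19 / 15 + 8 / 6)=-970444.80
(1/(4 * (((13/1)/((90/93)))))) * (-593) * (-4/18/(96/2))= 2965/58032 = 0.05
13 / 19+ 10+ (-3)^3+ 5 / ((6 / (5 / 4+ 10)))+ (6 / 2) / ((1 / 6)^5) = 23321.06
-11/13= -0.85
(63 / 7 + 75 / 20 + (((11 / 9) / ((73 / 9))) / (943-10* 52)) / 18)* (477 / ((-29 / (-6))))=751194599/596994 = 1258.30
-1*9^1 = -9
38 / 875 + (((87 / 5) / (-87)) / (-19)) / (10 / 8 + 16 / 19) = 6742/139125 = 0.05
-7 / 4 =-1.75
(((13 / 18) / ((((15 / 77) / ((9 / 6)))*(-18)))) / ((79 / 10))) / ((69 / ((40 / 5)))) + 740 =326730938/441531 = 740.00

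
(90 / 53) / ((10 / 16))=144/53 = 2.72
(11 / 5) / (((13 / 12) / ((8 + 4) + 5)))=2244/65 = 34.52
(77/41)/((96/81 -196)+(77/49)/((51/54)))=-247401/25444354 = -0.01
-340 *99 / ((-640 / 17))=28611/32 = 894.09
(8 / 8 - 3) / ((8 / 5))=-5/4 = -1.25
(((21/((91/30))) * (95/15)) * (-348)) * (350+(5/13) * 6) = -908488800/169 = -5375673.37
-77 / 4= -19.25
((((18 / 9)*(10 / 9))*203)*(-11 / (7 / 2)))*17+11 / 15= -1084567/45 = -24101.49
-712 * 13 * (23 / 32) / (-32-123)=42.92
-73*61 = -4453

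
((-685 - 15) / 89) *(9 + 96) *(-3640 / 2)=133770000/89 = 1503033.71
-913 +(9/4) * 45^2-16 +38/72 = 32650/9 = 3627.78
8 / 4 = 2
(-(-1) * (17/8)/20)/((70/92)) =0.14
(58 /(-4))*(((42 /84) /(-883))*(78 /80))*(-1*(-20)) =1131/7064 = 0.16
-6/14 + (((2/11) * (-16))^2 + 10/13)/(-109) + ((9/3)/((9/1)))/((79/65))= -67984990/284447163 = -0.24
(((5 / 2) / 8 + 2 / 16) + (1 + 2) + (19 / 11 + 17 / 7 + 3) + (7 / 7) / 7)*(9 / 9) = 13227/1232 = 10.74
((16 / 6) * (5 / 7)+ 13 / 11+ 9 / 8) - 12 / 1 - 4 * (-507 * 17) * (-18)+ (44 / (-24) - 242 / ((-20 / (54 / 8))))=-477781879/770 = -620495.95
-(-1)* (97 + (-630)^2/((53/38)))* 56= 844891096/53 = 15941341.43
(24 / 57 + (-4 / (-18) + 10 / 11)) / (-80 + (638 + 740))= 1460/1220769 = 0.00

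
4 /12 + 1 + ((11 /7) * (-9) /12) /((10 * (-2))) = 2339/1680 = 1.39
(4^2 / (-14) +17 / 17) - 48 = -337/7 = -48.14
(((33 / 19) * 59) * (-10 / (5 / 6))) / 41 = -23364/779 = -29.99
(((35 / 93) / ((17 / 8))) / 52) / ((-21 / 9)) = -10/6851 = 0.00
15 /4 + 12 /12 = 19/4 = 4.75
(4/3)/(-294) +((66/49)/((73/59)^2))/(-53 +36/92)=-2747891/129254895 = -0.02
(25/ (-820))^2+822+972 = 48251449/26896 = 1794.00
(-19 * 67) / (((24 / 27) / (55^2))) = -34657425/8 = -4332178.12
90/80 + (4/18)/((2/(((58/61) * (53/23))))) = 138235/101016 = 1.37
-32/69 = -0.46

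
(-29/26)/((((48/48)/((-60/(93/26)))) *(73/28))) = 16240/2263 = 7.18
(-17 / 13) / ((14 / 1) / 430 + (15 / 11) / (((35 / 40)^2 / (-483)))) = 281435/185133793 = 0.00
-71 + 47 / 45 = -3148/45 = -69.96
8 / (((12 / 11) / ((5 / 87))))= 110/261 = 0.42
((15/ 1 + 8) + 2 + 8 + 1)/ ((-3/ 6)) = -68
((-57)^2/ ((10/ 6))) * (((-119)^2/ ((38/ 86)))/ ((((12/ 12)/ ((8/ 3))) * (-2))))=-83300666.40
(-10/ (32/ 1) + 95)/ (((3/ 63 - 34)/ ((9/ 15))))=-19089/11408 = -1.67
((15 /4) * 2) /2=15/4 = 3.75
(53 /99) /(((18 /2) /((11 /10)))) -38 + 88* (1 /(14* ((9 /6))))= -191329/5670 = -33.74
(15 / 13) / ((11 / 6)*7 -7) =0.20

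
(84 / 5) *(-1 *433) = -36372/5 = -7274.40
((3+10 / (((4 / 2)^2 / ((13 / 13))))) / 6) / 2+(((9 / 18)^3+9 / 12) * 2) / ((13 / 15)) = 773/312 = 2.48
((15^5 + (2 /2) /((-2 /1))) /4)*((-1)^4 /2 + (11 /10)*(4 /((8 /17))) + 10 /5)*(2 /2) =359943513/160 = 2249646.96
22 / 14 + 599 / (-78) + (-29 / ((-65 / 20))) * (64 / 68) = 21257/9282 = 2.29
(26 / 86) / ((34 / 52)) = 0.46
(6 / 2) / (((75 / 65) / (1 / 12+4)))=637/60 = 10.62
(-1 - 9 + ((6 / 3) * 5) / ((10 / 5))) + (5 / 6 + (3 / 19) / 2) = -233/57 = -4.09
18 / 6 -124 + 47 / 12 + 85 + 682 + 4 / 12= 2601/4 = 650.25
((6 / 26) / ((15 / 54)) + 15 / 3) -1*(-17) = 22.83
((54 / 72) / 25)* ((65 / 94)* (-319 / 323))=-12441/607240 = -0.02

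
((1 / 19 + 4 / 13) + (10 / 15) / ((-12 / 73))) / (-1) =16429/4446 = 3.70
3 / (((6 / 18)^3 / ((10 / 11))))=810/11 = 73.64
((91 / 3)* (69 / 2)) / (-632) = -1.66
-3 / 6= -0.50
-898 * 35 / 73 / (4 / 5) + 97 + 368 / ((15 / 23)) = 269549/2190 = 123.08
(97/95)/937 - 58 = -58.00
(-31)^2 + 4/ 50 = 24027/25 = 961.08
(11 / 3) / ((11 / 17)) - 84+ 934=2567/3 = 855.67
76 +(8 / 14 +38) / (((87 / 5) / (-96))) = -27772/203 = -136.81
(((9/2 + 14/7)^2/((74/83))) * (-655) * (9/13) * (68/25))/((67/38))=-410901543/12395 = -33150.59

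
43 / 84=0.51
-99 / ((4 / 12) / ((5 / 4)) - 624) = 1485/9356 = 0.16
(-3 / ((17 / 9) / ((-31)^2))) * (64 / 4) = -415152/17 = -24420.71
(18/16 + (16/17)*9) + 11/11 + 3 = 1849/136 = 13.60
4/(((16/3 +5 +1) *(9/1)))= 2/51 = 0.04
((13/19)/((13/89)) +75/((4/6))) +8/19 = 4469/38 = 117.61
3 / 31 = 0.10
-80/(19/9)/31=-720/589 = -1.22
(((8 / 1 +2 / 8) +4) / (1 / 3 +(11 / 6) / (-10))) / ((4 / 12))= 245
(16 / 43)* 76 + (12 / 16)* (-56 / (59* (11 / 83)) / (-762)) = 100251351/3544189 = 28.29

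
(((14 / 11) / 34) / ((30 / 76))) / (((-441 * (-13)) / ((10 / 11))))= 76/5054049 = 0.00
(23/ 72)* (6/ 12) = 23/144 = 0.16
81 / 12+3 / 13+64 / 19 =10225/988 = 10.35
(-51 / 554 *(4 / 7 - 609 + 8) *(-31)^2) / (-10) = -205993233/38780 = -5311.84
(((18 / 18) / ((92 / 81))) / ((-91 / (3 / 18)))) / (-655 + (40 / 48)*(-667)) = 81/60822580 = 0.00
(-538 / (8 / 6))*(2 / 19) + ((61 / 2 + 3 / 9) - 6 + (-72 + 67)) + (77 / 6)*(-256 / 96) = -19447/342 = -56.86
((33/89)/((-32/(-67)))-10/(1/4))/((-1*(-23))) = -111709/65504 = -1.71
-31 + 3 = -28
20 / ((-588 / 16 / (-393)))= 10480/49 = 213.88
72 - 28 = 44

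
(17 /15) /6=17/90 = 0.19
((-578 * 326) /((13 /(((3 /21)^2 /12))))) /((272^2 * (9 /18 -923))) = 163/451301760 = 0.00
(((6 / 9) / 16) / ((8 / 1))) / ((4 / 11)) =11/768 = 0.01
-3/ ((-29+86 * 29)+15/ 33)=-11/9040 = 0.00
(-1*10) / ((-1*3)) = 10/3 = 3.33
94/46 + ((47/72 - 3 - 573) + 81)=-815255/1656 = -492.30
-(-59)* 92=5428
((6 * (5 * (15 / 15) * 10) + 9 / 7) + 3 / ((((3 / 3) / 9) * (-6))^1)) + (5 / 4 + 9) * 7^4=697397/28 = 24907.04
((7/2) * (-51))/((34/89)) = -1869/4 = -467.25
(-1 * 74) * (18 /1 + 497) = -38110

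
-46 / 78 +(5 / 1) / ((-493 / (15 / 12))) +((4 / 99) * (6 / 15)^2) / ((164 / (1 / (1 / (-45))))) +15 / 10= 155357273/173427540 = 0.90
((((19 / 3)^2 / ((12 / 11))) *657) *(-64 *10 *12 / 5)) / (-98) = 18552512/49 = 378622.69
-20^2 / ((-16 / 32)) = 800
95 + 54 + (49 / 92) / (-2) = 27367/184 = 148.73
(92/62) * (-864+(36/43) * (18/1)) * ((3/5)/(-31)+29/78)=-91730808/206615 = -443.97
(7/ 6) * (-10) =-35/3 = -11.67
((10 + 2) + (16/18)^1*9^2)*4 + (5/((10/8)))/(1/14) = 392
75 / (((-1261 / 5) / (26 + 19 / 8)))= -8.44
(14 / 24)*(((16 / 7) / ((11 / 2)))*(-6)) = -1.45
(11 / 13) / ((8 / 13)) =1.38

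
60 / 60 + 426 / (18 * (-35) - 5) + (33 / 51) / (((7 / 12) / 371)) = 4446013/10795 = 411.86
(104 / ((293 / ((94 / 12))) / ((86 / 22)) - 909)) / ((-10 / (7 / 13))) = 56588/9088755 = 0.01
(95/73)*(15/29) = 1425/2117 = 0.67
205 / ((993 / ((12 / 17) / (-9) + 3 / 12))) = 7175/202572 = 0.04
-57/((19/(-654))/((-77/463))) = -151074/463 = -326.29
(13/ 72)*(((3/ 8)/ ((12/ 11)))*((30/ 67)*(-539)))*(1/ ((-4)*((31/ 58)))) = 11176165/1595136 = 7.01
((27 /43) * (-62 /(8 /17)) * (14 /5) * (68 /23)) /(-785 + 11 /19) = 1191547/1364820 = 0.87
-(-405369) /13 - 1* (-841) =416302/13 = 32023.23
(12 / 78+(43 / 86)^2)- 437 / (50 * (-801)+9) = 0.41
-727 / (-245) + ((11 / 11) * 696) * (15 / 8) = 320452/245 = 1307.97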